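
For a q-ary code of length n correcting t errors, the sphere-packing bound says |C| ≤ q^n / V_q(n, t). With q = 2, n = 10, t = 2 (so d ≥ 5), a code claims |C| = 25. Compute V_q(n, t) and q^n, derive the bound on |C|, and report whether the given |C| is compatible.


V_q(n, t) = 56, q^n = 1024, Hamming bound = 18, |C| = 25 > bound (violated).

Step 1: Compute V_q(n, t) = Σ_{j=0}^2 C(n, j) (q−1)^j.
  j = 0: C(10,0)·(1)^0 = 1·1 = 1.
  j = 1: C(10,1)·(1)^1 = 10·1 = 10.
  j = 2: C(10,2)·(1)^2 = 45·1 = 45.
  V_q(n, t) = 1 + 10 + 45 = 56.
Step 2: q^n = 2^10 = 1024.
Step 3: Hamming bound ⌊q^n / V_q(n,t)⌋ = ⌊1024/56⌋ = 18.
Step 4: Compare |C| = 25 to 18: violated.
The claimed |C| lies above the Hamming bound, so no 2-ary code of length 10 with d ≥ 5 can have 25 codewords.


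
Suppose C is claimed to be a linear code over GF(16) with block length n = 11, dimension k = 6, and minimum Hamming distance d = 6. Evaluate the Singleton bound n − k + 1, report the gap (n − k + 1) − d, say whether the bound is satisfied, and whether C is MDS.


Singleton RHS = n − k + 1 = 6, slack = 0, bound satisfied, MDS.

Singleton bound: d ≤ n − k + 1.
Here n = 11, k = 6, so n − k + 1 = 6.
Given d = 6, check d ≤ 6: YES.
Slack = (n − k + 1) − d = 0.
The code is MDS (slack = 0).
Description: the claimed parameters are [11, 6, 6]_16; such a code would be MDS (meets Singleton bound).


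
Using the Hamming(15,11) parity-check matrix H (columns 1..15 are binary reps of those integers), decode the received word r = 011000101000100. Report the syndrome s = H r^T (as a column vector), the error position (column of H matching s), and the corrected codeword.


s = (0, 0, 1, 0)^T, error position = 2, corrected codeword c = 001000101000100

Compute s = H r^T mod 2 one row at a time:
  s_1 = 0 + 1 + 0 + 0 + 0 + 1 + 0 + 0 = 2 ≡ 0 (mod 2).
  s_2 = 0 + 0 + 0 + 1 + 0 + 1 + 0 + 0 = 2 ≡ 0 (mod 2).
  s_3 = 1 + 1 + 0 + 1 + 0 + 0 + 0 + 0 = 3 ≡ 1 (mod 2).
  s_4 = 0 + 1 + 0 + 1 + 1 + 0 + 1 + 0 = 4 ≡ 0 (mod 2).
s = (0, 0, 1, 0)^T — this equals column 2 of H (binary 0010), so error is at position 2.
Correct: flip bit 2 of r = 011000101000100 to get c = 001000101000100.


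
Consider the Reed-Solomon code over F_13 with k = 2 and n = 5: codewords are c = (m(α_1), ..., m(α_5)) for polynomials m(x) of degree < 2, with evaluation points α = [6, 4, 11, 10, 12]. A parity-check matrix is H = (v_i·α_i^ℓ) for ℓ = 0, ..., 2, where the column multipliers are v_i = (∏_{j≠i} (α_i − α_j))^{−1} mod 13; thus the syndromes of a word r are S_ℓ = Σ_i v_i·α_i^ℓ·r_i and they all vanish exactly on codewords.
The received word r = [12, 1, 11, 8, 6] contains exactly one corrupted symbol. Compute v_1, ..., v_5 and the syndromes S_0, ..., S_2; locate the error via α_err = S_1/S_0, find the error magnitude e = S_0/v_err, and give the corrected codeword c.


S = (1, 11, 4), error at position 3, error magnitude e = 4, c = [12, 1, 7, 8, 6].

Step 1: column multipliers v_i = (∏_{j≠i}(α_i − α_j))^{−1} mod 13.
  i = 1 (α = 6): (6−4)(6−11)(6−10)(6−12) = 2·(−5)·(−4)·(−6) = −240 ≡ 7, so v_1 = 7^{−1} = 2 (mod 13).
  i = 2 (α = 4): (4−6)(4−11)(4−10)(4−12) = (−2)·(−7)·(−6)·(−8) = 672 ≡ 9, so v_2 = 9^{−1} = 3 (mod 13).
  i = 3 (α = 11): (11−6)(11−4)(11−10)(11−12) = 5·7·1·(−1) = −35 ≡ 4, so v_3 = 4^{−1} = 10 (mod 13).
  i = 4 (α = 10): (10−6)(10−4)(10−11)(10−12) = 4·6·(−1)·(−2) = 48 ≡ 9, so v_4 = 9^{−1} = 3 (mod 13).
  i = 5 (α = 12): (12−6)(12−4)(12−11)(12−10) = 6·8·1·2 = 96 ≡ 5, so v_5 = 5^{−1} = 8 (mod 13).
  v = [2, 3, 10, 3, 8].
Step 2: syndromes of r = [12, 1, 11, 8, 6] (all sums mod 13).
  S_0 = Σ v_i r_i = 2·12 + 3·1 + 10·11 + 3·8 + 8·6 = 209 ≡ 1.
  S_1 = Σ v_i α_i r_i = 2·6·12 + 3·4·1 + 10·11·11 + 3·10·8 + 8·12·6 = 2182 ≡ 11.
  α_i^2 mod 13 = [10, 3, 4, 9, 1].
  S_2 = Σ v_i α_i^2 r_i = 2·10·12 + 3·3·1 + 10·4·11 + 3·9·8 + 8·1·6 = 953 ≡ 4.
  S = (1, 11, 4) ≠ 0, so r is not a codeword (an error is present).
Step 3: locate the error. For a single error e at position i, S_ℓ = v_i·e·α_i^ℓ, so α_err = S_1/S_0.
  S_0^{−1} = 1^{−1} = 1 (mod 13), so α_err = 11·1 = 11 ≡ 11 = α_3. Error position i = 3.
  Consistency check: S_2/S_1 = 4·6 = 24 ≡ 11 = α_err ✓ (single-error assumption holds).
Step 4: error magnitude e = S_0/v_3 = S_0·∏_{j≠3}(α_3 − α_j) = 1·4 = 4 ≡ 4 (mod 13).
Step 5: correct position 3: c_3 = r_3 − e = 11 − 4 ≡ 7 (mod 13). Hence c = [12, 1, 7, 8, 6].
  Check: interpolating c through the α_i gives m(x) = 5 + 12·x (degree < 2) with m(α_i) = c_i for every i, so c is indeed a codeword.


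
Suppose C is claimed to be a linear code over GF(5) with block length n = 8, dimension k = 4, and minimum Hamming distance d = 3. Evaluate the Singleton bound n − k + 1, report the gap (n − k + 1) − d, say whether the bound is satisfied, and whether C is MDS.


Singleton RHS = n − k + 1 = 5, slack = 2, bound satisfied, not MDS.

Singleton bound: d ≤ n − k + 1.
Here n = 8, k = 4, so n − k + 1 = 5.
Given d = 3, check d ≤ 5: YES.
Slack = (n − k + 1) − d = 2.
The code is NOT MDS (slack = 2 > 0).
Description: the claimed parameters are [8, 4, 3]_5; such a code would be non-MDS.


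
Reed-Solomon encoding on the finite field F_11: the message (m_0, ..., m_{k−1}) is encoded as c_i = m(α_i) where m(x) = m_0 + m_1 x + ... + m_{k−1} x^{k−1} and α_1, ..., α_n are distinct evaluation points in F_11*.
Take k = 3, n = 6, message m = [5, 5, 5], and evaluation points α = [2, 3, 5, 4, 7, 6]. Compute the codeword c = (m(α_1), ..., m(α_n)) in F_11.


c = [2, 10, 1, 6, 10, 6]

Message polynomial: m(x) = 5 + 5·x + 5·x^2 (mod 11).
For each evaluation point α_i, compute m(α_i) mod 11:
  α_1 = 2: Horner steps 5 → 4 → 2, so m(2) = 2.
  α_2 = 3: Horner steps 5 → 9 → 10, so m(3) = 10.
  α_3 = 5: Horner steps 5 → 8 → 1, so m(5) = 1.
  α_4 = 4: Horner steps 5 → 3 → 6, so m(4) = 6.
  α_5 = 7: Horner steps 5 → 7 → 10, so m(7) = 10.
  α_6 = 6: Horner steps 5 → 2 → 6, so m(6) = 6.
Codeword c = [2, 10, 1, 6, 10, 6] ∈ F_11^6.


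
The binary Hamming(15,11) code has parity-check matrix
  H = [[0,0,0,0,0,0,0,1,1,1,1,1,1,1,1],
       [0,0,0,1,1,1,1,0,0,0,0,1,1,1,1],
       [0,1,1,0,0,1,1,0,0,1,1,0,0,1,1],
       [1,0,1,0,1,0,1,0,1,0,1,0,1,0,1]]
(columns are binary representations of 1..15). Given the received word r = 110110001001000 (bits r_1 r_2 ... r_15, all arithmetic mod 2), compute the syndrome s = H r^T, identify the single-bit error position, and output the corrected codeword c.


s = (0, 1, 1, 1)^T, error position = 7, corrected codeword c = 110110101001000

Compute s = H r^T mod 2 one row at a time:
  s_1 = 0 + 1 + 0 + 0 + 1 + 0 + 0 + 0 = 2 ≡ 0 (mod 2).
  s_2 = 1 + 1 + 0 + 0 + 1 + 0 + 0 + 0 = 3 ≡ 1 (mod 2).
  s_3 = 1 + 0 + 0 + 0 + 0 + 0 + 0 + 0 = 1 ≡ 1 (mod 2).
  s_4 = 1 + 0 + 1 + 0 + 1 + 0 + 0 + 0 = 3 ≡ 1 (mod 2).
s = (0, 1, 1, 1)^T — this equals column 7 of H (binary 0111), so error is at position 7.
Correct: flip bit 7 of r = 110110001001000 to get c = 110110101001000.


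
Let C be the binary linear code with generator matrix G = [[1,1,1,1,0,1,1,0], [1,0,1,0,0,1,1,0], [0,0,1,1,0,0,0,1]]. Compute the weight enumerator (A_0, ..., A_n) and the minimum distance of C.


Weight distribution: A_0 = 1, A_2 = 1, A_3 = 2, A_4 = 1, A_5 = 2, A_6 = 1. Minimum distance d = 2.

Enumerate all 2^3 = 8 messages m ∈ F_2^3.
For each, compute codeword c = mG in F_2^8, then tally its weight.
  m = 000 → c = 00000000, weight = 0.
  m = 100 → c = 11110110, weight = 6.
  m = 010 → c = 10100110, weight = 4.
  m = 110 → c = 01010000, weight = 2.
  m = 001 → c = 00110001, weight = 3.
  m = 101 → c = 11000111, weight = 5.
  m = 011 → c = 10010111, weight = 5.
  m = 111 → c = 01100001, weight = 3.
Tally weights:
  weight 0: 1 codewords.
  weight 2: 1 codewords.
  weight 3: 2 codewords.
  weight 4: 1 codewords.
  weight 5: 2 codewords.
  weight 6: 1 codewords.
Minimum distance d = smallest w > 0 with A_w > 0 = 2.
Sanity: Σ A_w = 8 = 2^3 = 8 ✓.


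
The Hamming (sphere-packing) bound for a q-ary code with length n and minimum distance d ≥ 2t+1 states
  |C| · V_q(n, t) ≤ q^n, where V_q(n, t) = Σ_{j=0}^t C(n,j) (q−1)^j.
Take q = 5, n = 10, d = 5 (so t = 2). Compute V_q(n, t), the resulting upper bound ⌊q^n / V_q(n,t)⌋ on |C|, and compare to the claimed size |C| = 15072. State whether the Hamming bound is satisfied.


V_q(n, t) = 761, q^n = 9765625, Hamming bound = 12832, |C| = 15072 > bound (violated).

Step 1: Compute V_q(n, t) = Σ_{j=0}^2 C(n, j) (q−1)^j.
  j = 0: C(10,0)·(4)^0 = 1·1 = 1.
  j = 1: C(10,1)·(4)^1 = 10·4 = 40.
  j = 2: C(10,2)·(4)^2 = 45·16 = 720.
  V_q(n, t) = 1 + 40 + 720 = 761.
Step 2: q^n = 5^10 = 9765625.
Step 3: Hamming bound ⌊q^n / V_q(n,t)⌋ = ⌊9765625/761⌋ = 12832.
Step 4: Compare |C| = 15072 to 12832: violated.
The claimed |C| lies above the Hamming bound, so no 5-ary code of length 10 with d ≥ 5 can have 15072 codewords.


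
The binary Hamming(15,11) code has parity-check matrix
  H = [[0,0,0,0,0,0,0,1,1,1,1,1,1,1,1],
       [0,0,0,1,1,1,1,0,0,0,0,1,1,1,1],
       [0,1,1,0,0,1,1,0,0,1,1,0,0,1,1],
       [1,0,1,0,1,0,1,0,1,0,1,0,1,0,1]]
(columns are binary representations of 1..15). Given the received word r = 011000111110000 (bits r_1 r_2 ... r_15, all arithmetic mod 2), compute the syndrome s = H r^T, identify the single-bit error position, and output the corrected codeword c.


s = (0, 1, 1, 0)^T, error position = 6, corrected codeword c = 011001111110000

Compute s = H r^T mod 2 one row at a time:
  s_1 = 1 + 1 + 1 + 1 + 0 + 0 + 0 + 0 = 4 ≡ 0 (mod 2).
  s_2 = 0 + 0 + 0 + 1 + 0 + 0 + 0 + 0 = 1 ≡ 1 (mod 2).
  s_3 = 1 + 1 + 0 + 1 + 1 + 1 + 0 + 0 = 5 ≡ 1 (mod 2).
  s_4 = 0 + 1 + 0 + 1 + 1 + 1 + 0 + 0 = 4 ≡ 0 (mod 2).
s = (0, 1, 1, 0)^T — this equals column 6 of H (binary 0110), so error is at position 6.
Correct: flip bit 6 of r = 011000111110000 to get c = 011001111110000.


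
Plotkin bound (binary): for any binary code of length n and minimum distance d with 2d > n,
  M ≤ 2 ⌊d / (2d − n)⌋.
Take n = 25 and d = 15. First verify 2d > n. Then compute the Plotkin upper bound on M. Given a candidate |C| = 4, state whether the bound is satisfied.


Plotkin bound M ≤ 6; given |C| = 4 ≤ bound (satisfied).

Check applicability: 2d = 30, n = 25.
2d − n = 5 > 0, so Plotkin applies.
Compute d/(2d−n) = 15/5 ≈ 3.0000.
⌊d/(2d−n)⌋ = 3.
Plotkin bound: M ≤ 2·3 = 6.
Given |C| = 4, check: satisfied.
This |C| is below the Plotkin bound.


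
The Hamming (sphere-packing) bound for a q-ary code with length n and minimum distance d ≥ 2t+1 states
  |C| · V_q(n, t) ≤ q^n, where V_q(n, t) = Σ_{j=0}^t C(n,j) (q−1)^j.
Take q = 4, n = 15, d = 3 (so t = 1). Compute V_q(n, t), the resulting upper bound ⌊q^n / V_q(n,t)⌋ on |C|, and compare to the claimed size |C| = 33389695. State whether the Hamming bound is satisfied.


V_q(n, t) = 46, q^n = 1073741824, Hamming bound = 23342213, |C| = 33389695 > bound (violated).

Step 1: Compute V_q(n, t) = Σ_{j=0}^1 C(n, j) (q−1)^j.
  j = 0: C(15,0)·(3)^0 = 1·1 = 1.
  j = 1: C(15,1)·(3)^1 = 15·3 = 45.
  V_q(n, t) = 1 + 45 = 46.
Step 2: q^n = 4^15 = 1073741824.
Step 3: Hamming bound ⌊q^n / V_q(n,t)⌋ = ⌊1073741824/46⌋ = 23342213.
Step 4: Compare |C| = 33389695 to 23342213: violated.
The claimed |C| lies above the Hamming bound, so no 4-ary code of length 15 with d ≥ 3 can have 33389695 codewords.


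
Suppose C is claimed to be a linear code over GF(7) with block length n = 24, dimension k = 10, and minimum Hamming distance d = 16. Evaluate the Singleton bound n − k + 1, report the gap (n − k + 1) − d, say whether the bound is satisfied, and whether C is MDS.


Singleton RHS = n − k + 1 = 15, slack = -1, bound violated (no such code; not MDS).

Singleton bound: d ≤ n − k + 1.
Here n = 24, k = 10, so n − k + 1 = 15.
Given d = 16, check d ≤ 15: NO.
Slack = (n − k + 1) − d = -1.
The slack is negative: d = 16 exceeds n − k + 1 = 15 by 1, so the Singleton bound is violated and no linear [24, 10, 16]_7 code can exist. In particular it is not MDS (MDS requires d = n − k + 1 exactly).
Description: the claimed parameters are [24, 10, 16]_7; such a code would be impossible (violates the Singleton bound).


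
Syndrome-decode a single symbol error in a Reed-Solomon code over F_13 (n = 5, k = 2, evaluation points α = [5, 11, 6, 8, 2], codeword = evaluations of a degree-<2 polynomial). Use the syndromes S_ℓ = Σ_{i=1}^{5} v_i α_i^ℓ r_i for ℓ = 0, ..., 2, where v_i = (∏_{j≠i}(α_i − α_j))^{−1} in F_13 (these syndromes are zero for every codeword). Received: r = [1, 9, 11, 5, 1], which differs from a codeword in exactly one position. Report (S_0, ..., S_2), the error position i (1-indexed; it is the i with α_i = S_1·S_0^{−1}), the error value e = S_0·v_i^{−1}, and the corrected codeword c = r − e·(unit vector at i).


S = (11, 9, 5), error at position 5, error magnitude e = 4, c = [1, 9, 11, 5, 10].

Step 1: column multipliers v_i = (∏_{j≠i}(α_i − α_j))^{−1} mod 13.
  i = 1 (α = 5): (5−11)(5−6)(5−8)(5−2) = (−6)·(−1)·(−3)·3 = −54 ≡ 11, so v_1 = 11^{−1} = 6 (mod 13).
  i = 2 (α = 11): (11−5)(11−6)(11−8)(11−2) = 6·5·3·9 = 810 ≡ 4, so v_2 = 4^{−1} = 10 (mod 13).
  i = 3 (α = 6): (6−5)(6−11)(6−8)(6−2) = 1·(−5)·(−2)·4 = 40 ≡ 1, so v_3 = 1^{−1} = 1 (mod 13).
  i = 4 (α = 8): (8−5)(8−11)(8−6)(8−2) = 3·(−3)·2·6 = −108 ≡ 9, so v_4 = 9^{−1} = 3 (mod 13).
  i = 5 (α = 2): (2−5)(2−11)(2−6)(2−8) = (−3)·(−9)·(−4)·(−6) = 648 ≡ 11, so v_5 = 11^{−1} = 6 (mod 13).
  v = [6, 10, 1, 3, 6].
Step 2: syndromes of r = [1, 9, 11, 5, 1] (all sums mod 13).
  S_0 = Σ v_i r_i = 6·1 + 10·9 + 1·11 + 3·5 + 6·1 = 128 ≡ 11.
  S_1 = Σ v_i α_i r_i = 6·5·1 + 10·11·9 + 1·6·11 + 3·8·5 + 6·2·1 = 1218 ≡ 9.
  α_i^2 mod 13 = [12, 4, 10, 12, 4].
  S_2 = Σ v_i α_i^2 r_i = 6·12·1 + 10·4·9 + 1·10·11 + 3·12·5 + 6·4·1 = 746 ≡ 5.
  S = (11, 9, 5) ≠ 0, so r is not a codeword (an error is present).
Step 3: locate the error. For a single error e at position i, S_ℓ = v_i·e·α_i^ℓ, so α_err = S_1/S_0.
  S_0^{−1} = 11^{−1} = 6 (mod 13), so α_err = 9·6 = 54 ≡ 2 = α_5. Error position i = 5.
  Consistency check: S_2/S_1 = 5·3 = 15 ≡ 2 = α_err ✓ (single-error assumption holds).
Step 4: error magnitude e = S_0/v_5 = S_0·∏_{j≠5}(α_5 − α_j) = 11·11 = 121 ≡ 4 (mod 13).
Step 5: correct position 5: c_5 = r_5 − e = 1 − 4 ≡ 10 (mod 13). Hence c = [1, 9, 11, 5, 10].
  Check: interpolating c through the α_i gives m(x) = 3 + 10·x (degree < 2) with m(α_i) = c_i for every i, so c is indeed a codeword.


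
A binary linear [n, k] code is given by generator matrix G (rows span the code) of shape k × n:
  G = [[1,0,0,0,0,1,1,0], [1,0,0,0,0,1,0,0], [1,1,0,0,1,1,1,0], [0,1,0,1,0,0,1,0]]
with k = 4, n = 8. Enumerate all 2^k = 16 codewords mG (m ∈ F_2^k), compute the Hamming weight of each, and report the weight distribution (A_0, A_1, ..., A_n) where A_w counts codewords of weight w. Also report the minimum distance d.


Weight distribution: A_0 = 1, A_1 = 1, A_2 = 4, A_3 = 4, A_4 = 3, A_5 = 3. Minimum distance d = 1.

Enumerate all 2^4 = 16 messages m ∈ F_2^4.
For each, compute codeword c = mG in F_2^8, then tally its weight.
  m = 0000 → c = 00000000, weight = 0.
  m = 1000 → c = 10000110, weight = 3.
  m = 0100 → c = 10000100, weight = 2.
  m = 1100 → c = 00000010, weight = 1.
  m = 0010 → c = 11001110, weight = 5.
  m = 1010 → c = 01001000, weight = 2.
  m = 0110 → c = 01001010, weight = 3.
  m = 1110 → c = 11001100, weight = 4.
  m = 0001 → c = 01010010, weight = 3.
  m = 1001 → c = 11010100, weight = 4.
  m = 0101 → c = 11010110, weight = 5.
  m = 1101 → c = 01010000, weight = 2.
  m = 0011 → c = 10011100, weight = 4.
  m = 1011 → c = 00011010, weight = 3.
  m = 0111 → c = 00011000, weight = 2.
  m = 1111 → c = 10011110, weight = 5.
Tally weights:
  weight 0: 1 codewords.
  weight 1: 1 codewords.
  weight 2: 4 codewords.
  weight 3: 4 codewords.
  weight 4: 3 codewords.
  weight 5: 3 codewords.
Minimum distance d = smallest w > 0 with A_w > 0 = 1.
Sanity: Σ A_w = 16 = 2^4 = 16 ✓.


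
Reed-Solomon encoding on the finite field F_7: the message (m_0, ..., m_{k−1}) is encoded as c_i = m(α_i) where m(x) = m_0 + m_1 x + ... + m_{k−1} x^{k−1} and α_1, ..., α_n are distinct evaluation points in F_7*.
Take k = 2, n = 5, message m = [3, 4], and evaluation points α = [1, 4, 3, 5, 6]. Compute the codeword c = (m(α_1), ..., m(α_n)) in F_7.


c = [0, 5, 1, 2, 6]

Message polynomial: m(x) = 3 + 4·x (mod 7).
For each evaluation point α_i, compute m(α_i) mod 7:
  α_1 = 1: Horner steps 4 → 0, so m(1) = 0.
  α_2 = 4: Horner steps 4 → 5, so m(4) = 5.
  α_3 = 3: Horner steps 4 → 1, so m(3) = 1.
  α_4 = 5: Horner steps 4 → 2, so m(5) = 2.
  α_5 = 6: Horner steps 4 → 6, so m(6) = 6.
Codeword c = [0, 5, 1, 2, 6] ∈ F_7^5.


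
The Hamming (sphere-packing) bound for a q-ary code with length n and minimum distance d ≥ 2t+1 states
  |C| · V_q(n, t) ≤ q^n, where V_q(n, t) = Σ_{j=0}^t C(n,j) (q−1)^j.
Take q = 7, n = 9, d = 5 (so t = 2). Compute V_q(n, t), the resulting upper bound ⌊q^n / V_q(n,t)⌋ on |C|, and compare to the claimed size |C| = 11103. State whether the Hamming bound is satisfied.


V_q(n, t) = 1351, q^n = 40353607, Hamming bound = 29869, |C| = 11103 ≤ bound (satisfied).

Step 1: Compute V_q(n, t) = Σ_{j=0}^2 C(n, j) (q−1)^j.
  j = 0: C(9,0)·(6)^0 = 1·1 = 1.
  j = 1: C(9,1)·(6)^1 = 9·6 = 54.
  j = 2: C(9,2)·(6)^2 = 36·36 = 1296.
  V_q(n, t) = 1 + 54 + 1296 = 1351.
Step 2: q^n = 7^9 = 40353607.
Step 3: Hamming bound ⌊q^n / V_q(n,t)⌋ = ⌊40353607/1351⌋ = 29869.
Step 4: Compare |C| = 11103 to 29869: satisfied.
The claimed |C| lies below the Hamming bound.


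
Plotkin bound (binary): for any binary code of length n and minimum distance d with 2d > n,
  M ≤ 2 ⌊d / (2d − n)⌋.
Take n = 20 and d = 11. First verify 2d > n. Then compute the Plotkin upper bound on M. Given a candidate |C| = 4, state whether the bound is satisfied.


Plotkin bound M ≤ 10; given |C| = 4 ≤ bound (satisfied).

Check applicability: 2d = 22, n = 20.
2d − n = 2 > 0, so Plotkin applies.
Compute d/(2d−n) = 11/2 ≈ 5.5000.
⌊d/(2d−n)⌋ = 5.
Plotkin bound: M ≤ 2·5 = 10.
Given |C| = 4, check: satisfied.
This |C| is below the Plotkin bound.


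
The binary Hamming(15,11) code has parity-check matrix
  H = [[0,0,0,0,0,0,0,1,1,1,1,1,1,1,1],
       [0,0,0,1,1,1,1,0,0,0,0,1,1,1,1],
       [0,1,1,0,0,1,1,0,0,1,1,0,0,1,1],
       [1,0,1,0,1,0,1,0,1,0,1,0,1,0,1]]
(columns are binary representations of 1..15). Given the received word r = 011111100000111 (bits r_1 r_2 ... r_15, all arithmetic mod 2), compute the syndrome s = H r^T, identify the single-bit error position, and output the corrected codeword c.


s = (1, 1, 0, 1)^T, error position = 13, corrected codeword c = 011111100000011

Compute s = H r^T mod 2 one row at a time:
  s_1 = 0 + 0 + 0 + 0 + 0 + 1 + 1 + 1 = 3 ≡ 1 (mod 2).
  s_2 = 1 + 1 + 1 + 1 + 0 + 1 + 1 + 1 = 7 ≡ 1 (mod 2).
  s_3 = 1 + 1 + 1 + 1 + 0 + 0 + 1 + 1 = 6 ≡ 0 (mod 2).
  s_4 = 0 + 1 + 1 + 1 + 0 + 0 + 1 + 1 = 5 ≡ 1 (mod 2).
s = (1, 1, 0, 1)^T — this equals column 13 of H (binary 1101), so error is at position 13.
Correct: flip bit 13 of r = 011111100000111 to get c = 011111100000011.


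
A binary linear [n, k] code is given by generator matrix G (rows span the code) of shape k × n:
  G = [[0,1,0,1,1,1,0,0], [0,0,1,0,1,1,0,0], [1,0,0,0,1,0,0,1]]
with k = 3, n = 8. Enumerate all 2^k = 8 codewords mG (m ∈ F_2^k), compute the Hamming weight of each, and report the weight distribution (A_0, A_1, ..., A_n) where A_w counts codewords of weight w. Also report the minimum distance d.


Weight distribution: A_0 = 1, A_3 = 3, A_4 = 2, A_5 = 1, A_6 = 1. Minimum distance d = 3.

Enumerate all 2^3 = 8 messages m ∈ F_2^3.
For each, compute codeword c = mG in F_2^8, then tally its weight.
  m = 000 → c = 00000000, weight = 0.
  m = 100 → c = 01011100, weight = 4.
  m = 010 → c = 00101100, weight = 3.
  m = 110 → c = 01110000, weight = 3.
  m = 001 → c = 10001001, weight = 3.
  m = 101 → c = 11010101, weight = 5.
  m = 011 → c = 10100101, weight = 4.
  m = 111 → c = 11111001, weight = 6.
Tally weights:
  weight 0: 1 codewords.
  weight 3: 3 codewords.
  weight 4: 2 codewords.
  weight 5: 1 codewords.
  weight 6: 1 codewords.
Minimum distance d = smallest w > 0 with A_w > 0 = 3.
Sanity: Σ A_w = 8 = 2^3 = 8 ✓.


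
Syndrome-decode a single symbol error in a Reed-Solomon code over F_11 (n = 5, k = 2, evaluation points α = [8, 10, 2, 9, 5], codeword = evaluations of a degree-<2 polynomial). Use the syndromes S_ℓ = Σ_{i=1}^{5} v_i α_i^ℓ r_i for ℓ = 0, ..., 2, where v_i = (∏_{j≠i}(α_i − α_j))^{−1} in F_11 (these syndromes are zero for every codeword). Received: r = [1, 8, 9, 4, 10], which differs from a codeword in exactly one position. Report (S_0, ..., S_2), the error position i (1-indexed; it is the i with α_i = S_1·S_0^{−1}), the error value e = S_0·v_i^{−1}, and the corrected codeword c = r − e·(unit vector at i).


S = (4, 10, 3), error at position 1, error magnitude e = 1, c = [0, 8, 9, 4, 10].

Step 1: column multipliers v_i = (∏_{j≠i}(α_i − α_j))^{−1} mod 11.
  i = 1 (α = 8): (8−10)(8−2)(8−9)(8−5) = (−2)·6·(−1)·3 = 36 ≡ 3, so v_1 = 3^{−1} = 4 (mod 11).
  i = 2 (α = 10): (10−8)(10−2)(10−9)(10−5) = 2·8·1·5 = 80 ≡ 3, so v_2 = 3^{−1} = 4 (mod 11).
  i = 3 (α = 2): (2−8)(2−10)(2−9)(2−5) = (−6)·(−8)·(−7)·(−3) = 1008 ≡ 7, so v_3 = 7^{−1} = 8 (mod 11).
  i = 4 (α = 9): (9−8)(9−10)(9−2)(9−5) = 1·(−1)·7·4 = −28 ≡ 5, so v_4 = 5^{−1} = 9 (mod 11).
  i = 5 (α = 5): (5−8)(5−10)(5−2)(5−9) = (−3)·(−5)·3·(−4) = −180 ≡ 7, so v_5 = 7^{−1} = 8 (mod 11).
  v = [4, 4, 8, 9, 8].
Step 2: syndromes of r = [1, 8, 9, 4, 10] (all sums mod 11).
  S_0 = Σ v_i r_i = 4·1 + 4·8 + 8·9 + 9·4 + 8·10 = 224 ≡ 4.
  S_1 = Σ v_i α_i r_i = 4·8·1 + 4·10·8 + 8·2·9 + 9·9·4 + 8·5·10 = 1220 ≡ 10.
  α_i^2 mod 11 = [9, 1, 4, 4, 3].
  S_2 = Σ v_i α_i^2 r_i = 4·9·1 + 4·1·8 + 8·4·9 + 9·4·4 + 8·3·10 = 740 ≡ 3.
  S = (4, 10, 3) ≠ 0, so r is not a codeword (an error is present).
Step 3: locate the error. For a single error e at position i, S_ℓ = v_i·e·α_i^ℓ, so α_err = S_1/S_0.
  S_0^{−1} = 4^{−1} = 3 (mod 11), so α_err = 10·3 = 30 ≡ 8 = α_1. Error position i = 1.
  Consistency check: S_2/S_1 = 3·10 = 30 ≡ 8 = α_err ✓ (single-error assumption holds).
Step 4: error magnitude e = S_0/v_1 = S_0·∏_{j≠1}(α_1 − α_j) = 4·3 = 12 ≡ 1 (mod 11).
Step 5: correct position 1: c_1 = r_1 − e = 1 − 1 ≡ 0 (mod 11). Hence c = [0, 8, 9, 4, 10].
  Check: interpolating c through the α_i gives m(x) = 1 + 4·x (degree < 2) with m(α_i) = c_i for every i, so c is indeed a codeword.


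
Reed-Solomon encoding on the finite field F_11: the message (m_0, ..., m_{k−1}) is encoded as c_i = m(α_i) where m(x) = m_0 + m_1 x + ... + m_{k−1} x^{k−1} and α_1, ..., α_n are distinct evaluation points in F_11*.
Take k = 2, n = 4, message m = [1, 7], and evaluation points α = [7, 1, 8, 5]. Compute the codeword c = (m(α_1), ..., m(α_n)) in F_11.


c = [6, 8, 2, 3]

Message polynomial: m(x) = 1 + 7·x (mod 11).
For each evaluation point α_i, compute m(α_i) mod 11:
  α_1 = 7: Horner steps 7 → 6, so m(7) = 6.
  α_2 = 1: Horner steps 7 → 8, so m(1) = 8.
  α_3 = 8: Horner steps 7 → 2, so m(8) = 2.
  α_4 = 5: Horner steps 7 → 3, so m(5) = 3.
Codeword c = [6, 8, 2, 3] ∈ F_11^4.


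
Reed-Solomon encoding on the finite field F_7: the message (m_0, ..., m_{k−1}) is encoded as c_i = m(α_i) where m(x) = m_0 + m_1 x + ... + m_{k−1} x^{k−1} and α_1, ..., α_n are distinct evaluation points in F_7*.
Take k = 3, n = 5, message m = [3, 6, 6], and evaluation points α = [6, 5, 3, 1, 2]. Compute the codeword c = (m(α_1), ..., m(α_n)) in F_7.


c = [3, 1, 5, 1, 4]

Message polynomial: m(x) = 3 + 6·x + 6·x^2 (mod 7).
For each evaluation point α_i, compute m(α_i) mod 7:
  α_1 = 6: Horner steps 6 → 0 → 3, so m(6) = 3.
  α_2 = 5: Horner steps 6 → 1 → 1, so m(5) = 1.
  α_3 = 3: Horner steps 6 → 3 → 5, so m(3) = 5.
  α_4 = 1: Horner steps 6 → 5 → 1, so m(1) = 1.
  α_5 = 2: Horner steps 6 → 4 → 4, so m(2) = 4.
Codeword c = [3, 1, 5, 1, 4] ∈ F_7^5.


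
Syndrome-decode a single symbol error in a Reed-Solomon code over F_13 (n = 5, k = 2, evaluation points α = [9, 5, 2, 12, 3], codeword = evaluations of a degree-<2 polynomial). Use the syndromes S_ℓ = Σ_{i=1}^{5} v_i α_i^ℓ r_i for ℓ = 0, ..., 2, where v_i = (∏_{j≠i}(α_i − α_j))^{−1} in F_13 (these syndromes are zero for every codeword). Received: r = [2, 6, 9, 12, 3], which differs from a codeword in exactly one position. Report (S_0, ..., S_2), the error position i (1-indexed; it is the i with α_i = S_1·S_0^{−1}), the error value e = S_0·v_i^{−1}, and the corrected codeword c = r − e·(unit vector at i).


S = (11, 7, 8), error at position 5, error magnitude e = 8, c = [2, 6, 9, 12, 8].

Step 1: column multipliers v_i = (∏_{j≠i}(α_i − α_j))^{−1} mod 13.
  i = 1 (α = 9): (9−5)(9−2)(9−12)(9−3) = 4·7·(−3)·6 = −504 ≡ 3, so v_1 = 3^{−1} = 9 (mod 13).
  i = 2 (α = 5): (5−9)(5−2)(5−12)(5−3) = (−4)·3·(−7)·2 = 168 ≡ 12, so v_2 = 12^{−1} = 12 (mod 13).
  i = 3 (α = 2): (2−9)(2−5)(2−12)(2−3) = (−7)·(−3)·(−10)·(−1) = 210 ≡ 2, so v_3 = 2^{−1} = 7 (mod 13).
  i = 4 (α = 12): (12−9)(12−5)(12−2)(12−3) = 3·7·10·9 = 1890 ≡ 5, so v_4 = 5^{−1} = 8 (mod 13).
  i = 5 (α = 3): (3−9)(3−5)(3−2)(3−12) = (−6)·(−2)·1·(−9) = −108 ≡ 9, so v_5 = 9^{−1} = 3 (mod 13).
  v = [9, 12, 7, 8, 3].
Step 2: syndromes of r = [2, 6, 9, 12, 3] (all sums mod 13).
  S_0 = Σ v_i r_i = 9·2 + 12·6 + 7·9 + 8·12 + 3·3 = 258 ≡ 11.
  S_1 = Σ v_i α_i r_i = 9·9·2 + 12·5·6 + 7·2·9 + 8·12·12 + 3·3·3 = 1827 ≡ 7.
  α_i^2 mod 13 = [3, 12, 4, 1, 9].
  S_2 = Σ v_i α_i^2 r_i = 9·3·2 + 12·12·6 + 7·4·9 + 8·1·12 + 3·9·3 = 1347 ≡ 8.
  S = (11, 7, 8) ≠ 0, so r is not a codeword (an error is present).
Step 3: locate the error. For a single error e at position i, S_ℓ = v_i·e·α_i^ℓ, so α_err = S_1/S_0.
  S_0^{−1} = 11^{−1} = 6 (mod 13), so α_err = 7·6 = 42 ≡ 3 = α_5. Error position i = 5.
  Consistency check: S_2/S_1 = 8·2 = 16 ≡ 3 = α_err ✓ (single-error assumption holds).
Step 4: error magnitude e = S_0/v_5 = S_0·∏_{j≠5}(α_5 − α_j) = 11·9 = 99 ≡ 8 (mod 13).
Step 5: correct position 5: c_5 = r_5 − e = 3 − 8 ≡ 8 (mod 13). Hence c = [2, 6, 9, 12, 8].
  Check: interpolating c through the α_i gives m(x) = 11 + 12·x (degree < 2) with m(α_i) = c_i for every i, so c is indeed a codeword.


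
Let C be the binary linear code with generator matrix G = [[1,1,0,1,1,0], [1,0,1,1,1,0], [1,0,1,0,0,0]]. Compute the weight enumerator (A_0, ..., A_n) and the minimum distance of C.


Weight distribution: A_0 = 1, A_2 = 4, A_4 = 3. Minimum distance d = 2.

Enumerate all 2^3 = 8 messages m ∈ F_2^3.
For each, compute codeword c = mG in F_2^6, then tally its weight.
  m = 000 → c = 000000, weight = 0.
  m = 100 → c = 110110, weight = 4.
  m = 010 → c = 101110, weight = 4.
  m = 110 → c = 011000, weight = 2.
  m = 001 → c = 101000, weight = 2.
  m = 101 → c = 011110, weight = 4.
  m = 011 → c = 000110, weight = 2.
  m = 111 → c = 110000, weight = 2.
Tally weights:
  weight 0: 1 codewords.
  weight 2: 4 codewords.
  weight 4: 3 codewords.
Minimum distance d = smallest w > 0 with A_w > 0 = 2.
Sanity: Σ A_w = 8 = 2^3 = 8 ✓.


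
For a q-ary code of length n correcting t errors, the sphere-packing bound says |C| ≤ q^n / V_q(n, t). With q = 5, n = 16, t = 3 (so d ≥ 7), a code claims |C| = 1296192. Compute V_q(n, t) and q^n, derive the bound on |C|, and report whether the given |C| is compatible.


V_q(n, t) = 37825, q^n = 152587890625, Hamming bound = 4034048, |C| = 1296192 ≤ bound (satisfied).

Step 1: Compute V_q(n, t) = Σ_{j=0}^3 C(n, j) (q−1)^j.
  j = 0: C(16,0)·(4)^0 = 1·1 = 1.
  j = 1: C(16,1)·(4)^1 = 16·4 = 64.
  j = 2: C(16,2)·(4)^2 = 120·16 = 1920.
  j = 3: C(16,3)·(4)^3 = 560·64 = 35840.
  V_q(n, t) = 1 + 64 + 1920 + 35840 = 37825.
Step 2: q^n = 5^16 = 152587890625.
Step 3: Hamming bound ⌊q^n / V_q(n,t)⌋ = ⌊152587890625/37825⌋ = 4034048.
Step 4: Compare |C| = 1296192 to 4034048: satisfied.
The claimed |C| lies below the Hamming bound.


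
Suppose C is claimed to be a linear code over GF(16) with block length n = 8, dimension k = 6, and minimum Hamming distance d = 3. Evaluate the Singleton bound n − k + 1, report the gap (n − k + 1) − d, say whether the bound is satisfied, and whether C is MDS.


Singleton RHS = n − k + 1 = 3, slack = 0, bound satisfied, MDS.

Singleton bound: d ≤ n − k + 1.
Here n = 8, k = 6, so n − k + 1 = 3.
Given d = 3, check d ≤ 3: YES.
Slack = (n − k + 1) − d = 0.
The code is MDS (slack = 0).
Description: the claimed parameters are [8, 6, 3]_16; such a code would be MDS (meets Singleton bound).


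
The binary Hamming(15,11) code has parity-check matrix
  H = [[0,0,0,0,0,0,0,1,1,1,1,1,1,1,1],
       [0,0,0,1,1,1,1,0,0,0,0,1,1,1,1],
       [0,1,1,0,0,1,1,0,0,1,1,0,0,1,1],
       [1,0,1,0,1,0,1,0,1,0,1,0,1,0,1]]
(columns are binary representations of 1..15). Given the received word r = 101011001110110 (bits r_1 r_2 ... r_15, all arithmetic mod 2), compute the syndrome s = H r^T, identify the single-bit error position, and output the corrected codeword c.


s = (1, 0, 1, 0)^T, error position = 10, corrected codeword c = 101011001010110

Compute s = H r^T mod 2 one row at a time:
  s_1 = 0 + 1 + 1 + 1 + 0 + 1 + 1 + 0 = 5 ≡ 1 (mod 2).
  s_2 = 0 + 1 + 1 + 0 + 0 + 1 + 1 + 0 = 4 ≡ 0 (mod 2).
  s_3 = 0 + 1 + 1 + 0 + 1 + 1 + 1 + 0 = 5 ≡ 1 (mod 2).
  s_4 = 1 + 1 + 1 + 0 + 1 + 1 + 1 + 0 = 6 ≡ 0 (mod 2).
s = (1, 0, 1, 0)^T — this equals column 10 of H (binary 1010), so error is at position 10.
Correct: flip bit 10 of r = 101011001110110 to get c = 101011001010110.


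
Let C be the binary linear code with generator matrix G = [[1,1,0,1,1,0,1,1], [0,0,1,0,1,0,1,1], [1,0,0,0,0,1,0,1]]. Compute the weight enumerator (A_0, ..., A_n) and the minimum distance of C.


Weight distribution: A_0 = 1, A_3 = 1, A_4 = 2, A_5 = 3, A_6 = 1. Minimum distance d = 3.

Enumerate all 2^3 = 8 messages m ∈ F_2^3.
For each, compute codeword c = mG in F_2^8, then tally its weight.
  m = 000 → c = 00000000, weight = 0.
  m = 100 → c = 11011011, weight = 6.
  m = 010 → c = 00101011, weight = 4.
  m = 110 → c = 11110000, weight = 4.
  m = 001 → c = 10000101, weight = 3.
  m = 101 → c = 01011110, weight = 5.
  m = 011 → c = 10101110, weight = 5.
  m = 111 → c = 01110101, weight = 5.
Tally weights:
  weight 0: 1 codewords.
  weight 3: 1 codewords.
  weight 4: 2 codewords.
  weight 5: 3 codewords.
  weight 6: 1 codewords.
Minimum distance d = smallest w > 0 with A_w > 0 = 3.
Sanity: Σ A_w = 8 = 2^3 = 8 ✓.


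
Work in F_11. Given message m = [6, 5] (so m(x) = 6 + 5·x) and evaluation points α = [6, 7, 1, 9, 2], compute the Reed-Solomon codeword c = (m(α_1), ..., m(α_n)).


c = [3, 8, 0, 7, 5]

Message polynomial: m(x) = 6 + 5·x (mod 11).
For each evaluation point α_i, compute m(α_i) mod 11:
  α_1 = 6: Horner steps 5 → 3, so m(6) = 3.
  α_2 = 7: Horner steps 5 → 8, so m(7) = 8.
  α_3 = 1: Horner steps 5 → 0, so m(1) = 0.
  α_4 = 9: Horner steps 5 → 7, so m(9) = 7.
  α_5 = 2: Horner steps 5 → 5, so m(2) = 5.
Codeword c = [3, 8, 0, 7, 5] ∈ F_11^5.


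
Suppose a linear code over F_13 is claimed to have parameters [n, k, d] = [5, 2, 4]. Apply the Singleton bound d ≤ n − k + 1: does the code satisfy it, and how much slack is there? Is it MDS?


Singleton RHS = n − k + 1 = 4, slack = 0, bound satisfied, MDS.

Singleton bound: d ≤ n − k + 1.
Here n = 5, k = 2, so n − k + 1 = 4.
Given d = 4, check d ≤ 4: YES.
Slack = (n − k + 1) − d = 0.
The code is MDS (slack = 0).
Description: the claimed parameters are [5, 2, 4]_13; such a code would be MDS (meets Singleton bound).


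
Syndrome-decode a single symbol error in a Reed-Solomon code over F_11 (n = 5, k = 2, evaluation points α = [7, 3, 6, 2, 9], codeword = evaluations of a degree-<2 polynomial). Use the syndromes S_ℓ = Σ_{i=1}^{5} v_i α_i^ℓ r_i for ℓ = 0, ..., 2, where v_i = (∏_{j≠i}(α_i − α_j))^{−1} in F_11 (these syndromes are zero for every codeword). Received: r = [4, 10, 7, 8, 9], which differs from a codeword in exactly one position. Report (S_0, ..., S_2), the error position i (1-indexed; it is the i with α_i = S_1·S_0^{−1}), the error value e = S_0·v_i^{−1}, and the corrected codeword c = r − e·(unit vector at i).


S = (1, 3, 9), error at position 2, error magnitude e = 5, c = [4, 5, 7, 8, 9].

Step 1: column multipliers v_i = (∏_{j≠i}(α_i − α_j))^{−1} mod 11.
  i = 1 (α = 7): (7−3)(7−6)(7−2)(7−9) = 4·1·5·(−2) = −40 ≡ 4, so v_1 = 4^{−1} = 3 (mod 11).
  i = 2 (α = 3): (3−7)(3−6)(3−2)(3−9) = (−4)·(−3)·1·(−6) = −72 ≡ 5, so v_2 = 5^{−1} = 9 (mod 11).
  i = 3 (α = 6): (6−7)(6−3)(6−2)(6−9) = (−1)·3·4·(−3) = 36 ≡ 3, so v_3 = 3^{−1} = 4 (mod 11).
  i = 4 (α = 2): (2−7)(2−3)(2−6)(2−9) = (−5)·(−1)·(−4)·(−7) = 140 ≡ 8, so v_4 = 8^{−1} = 7 (mod 11).
  i = 5 (α = 9): (9−7)(9−3)(9−6)(9−2) = 2·6·3·7 = 252 ≡ 10, so v_5 = 10^{−1} = 10 (mod 11).
  v = [3, 9, 4, 7, 10].
Step 2: syndromes of r = [4, 10, 7, 8, 9] (all sums mod 11).
  S_0 = Σ v_i r_i = 3·4 + 9·10 + 4·7 + 7·8 + 10·9 = 276 ≡ 1.
  S_1 = Σ v_i α_i r_i = 3·7·4 + 9·3·10 + 4·6·7 + 7·2·8 + 10·9·9 = 1444 ≡ 3.
  α_i^2 mod 11 = [5, 9, 3, 4, 4].
  S_2 = Σ v_i α_i^2 r_i = 3·5·4 + 9·9·10 + 4·3·7 + 7·4·8 + 10·4·9 = 1538 ≡ 9.
  S = (1, 3, 9) ≠ 0, so r is not a codeword (an error is present).
Step 3: locate the error. For a single error e at position i, S_ℓ = v_i·e·α_i^ℓ, so α_err = S_1/S_0.
  S_0^{−1} = 1^{−1} = 1 (mod 11), so α_err = 3·1 = 3 ≡ 3 = α_2. Error position i = 2.
  Consistency check: S_2/S_1 = 9·4 = 36 ≡ 3 = α_err ✓ (single-error assumption holds).
Step 4: error magnitude e = S_0/v_2 = S_0·∏_{j≠2}(α_2 − α_j) = 1·5 = 5 ≡ 5 (mod 11).
Step 5: correct position 2: c_2 = r_2 − e = 10 − 5 ≡ 5 (mod 11). Hence c = [4, 5, 7, 8, 9].
  Check: interpolating c through the α_i gives m(x) = 3 + 8·x (degree < 2) with m(α_i) = c_i for every i, so c is indeed a codeword.


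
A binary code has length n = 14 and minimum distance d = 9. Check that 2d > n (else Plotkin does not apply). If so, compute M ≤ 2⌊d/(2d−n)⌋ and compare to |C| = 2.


Plotkin bound M ≤ 4; given |C| = 2 ≤ bound (satisfied).

Check applicability: 2d = 18, n = 14.
2d − n = 4 > 0, so Plotkin applies.
Compute d/(2d−n) = 9/4 ≈ 2.2500.
⌊d/(2d−n)⌋ = 2.
Plotkin bound: M ≤ 2·2 = 4.
Given |C| = 2, check: satisfied.
This |C| is below the Plotkin bound.


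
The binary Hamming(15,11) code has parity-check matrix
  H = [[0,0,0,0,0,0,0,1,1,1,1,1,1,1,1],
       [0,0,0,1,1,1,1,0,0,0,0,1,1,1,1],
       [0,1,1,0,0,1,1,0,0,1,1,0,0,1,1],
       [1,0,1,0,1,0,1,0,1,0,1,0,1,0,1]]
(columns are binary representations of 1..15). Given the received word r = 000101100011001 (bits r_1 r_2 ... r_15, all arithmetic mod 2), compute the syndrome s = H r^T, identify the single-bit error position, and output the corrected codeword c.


s = (1, 1, 0, 1)^T, error position = 13, corrected codeword c = 000101100011101

Compute s = H r^T mod 2 one row at a time:
  s_1 = 0 + 0 + 0 + 1 + 1 + 0 + 0 + 1 = 3 ≡ 1 (mod 2).
  s_2 = 1 + 0 + 1 + 1 + 1 + 0 + 0 + 1 = 5 ≡ 1 (mod 2).
  s_3 = 0 + 0 + 1 + 1 + 0 + 1 + 0 + 1 = 4 ≡ 0 (mod 2).
  s_4 = 0 + 0 + 0 + 1 + 0 + 1 + 0 + 1 = 3 ≡ 1 (mod 2).
s = (1, 1, 0, 1)^T — this equals column 13 of H (binary 1101), so error is at position 13.
Correct: flip bit 13 of r = 000101100011001 to get c = 000101100011101.


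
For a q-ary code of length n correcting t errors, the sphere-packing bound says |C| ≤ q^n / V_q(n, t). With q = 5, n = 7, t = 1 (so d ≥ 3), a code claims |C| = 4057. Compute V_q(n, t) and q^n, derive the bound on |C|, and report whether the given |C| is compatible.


V_q(n, t) = 29, q^n = 78125, Hamming bound = 2693, |C| = 4057 > bound (violated).

Step 1: Compute V_q(n, t) = Σ_{j=0}^1 C(n, j) (q−1)^j.
  j = 0: C(7,0)·(4)^0 = 1·1 = 1.
  j = 1: C(7,1)·(4)^1 = 7·4 = 28.
  V_q(n, t) = 1 + 28 = 29.
Step 2: q^n = 5^7 = 78125.
Step 3: Hamming bound ⌊q^n / V_q(n,t)⌋ = ⌊78125/29⌋ = 2693.
Step 4: Compare |C| = 4057 to 2693: violated.
The claimed |C| lies above the Hamming bound, so no 5-ary code of length 7 with d ≥ 3 can have 4057 codewords.


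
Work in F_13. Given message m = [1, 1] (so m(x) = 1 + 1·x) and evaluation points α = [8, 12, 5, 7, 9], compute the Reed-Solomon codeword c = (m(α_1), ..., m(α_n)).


c = [9, 0, 6, 8, 10]

Message polynomial: m(x) = 1 + 1·x (mod 13).
For each evaluation point α_i, compute m(α_i) mod 13:
  α_1 = 8: Horner steps 1 → 9, so m(8) = 9.
  α_2 = 12: Horner steps 1 → 0, so m(12) = 0.
  α_3 = 5: Horner steps 1 → 6, so m(5) = 6.
  α_4 = 7: Horner steps 1 → 8, so m(7) = 8.
  α_5 = 9: Horner steps 1 → 10, so m(9) = 10.
Codeword c = [9, 0, 6, 8, 10] ∈ F_13^5.


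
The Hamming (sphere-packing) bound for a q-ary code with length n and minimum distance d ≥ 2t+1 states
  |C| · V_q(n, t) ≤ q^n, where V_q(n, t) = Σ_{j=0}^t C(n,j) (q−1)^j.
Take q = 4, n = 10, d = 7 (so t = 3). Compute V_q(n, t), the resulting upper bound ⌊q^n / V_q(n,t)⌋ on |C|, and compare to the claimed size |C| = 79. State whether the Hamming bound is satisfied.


V_q(n, t) = 3676, q^n = 1048576, Hamming bound = 285, |C| = 79 ≤ bound (satisfied).

Step 1: Compute V_q(n, t) = Σ_{j=0}^3 C(n, j) (q−1)^j.
  j = 0: C(10,0)·(3)^0 = 1·1 = 1.
  j = 1: C(10,1)·(3)^1 = 10·3 = 30.
  j = 2: C(10,2)·(3)^2 = 45·9 = 405.
  j = 3: C(10,3)·(3)^3 = 120·27 = 3240.
  V_q(n, t) = 1 + 30 + 405 + 3240 = 3676.
Step 2: q^n = 4^10 = 1048576.
Step 3: Hamming bound ⌊q^n / V_q(n,t)⌋ = ⌊1048576/3676⌋ = 285.
Step 4: Compare |C| = 79 to 285: satisfied.
The claimed |C| lies below the Hamming bound.


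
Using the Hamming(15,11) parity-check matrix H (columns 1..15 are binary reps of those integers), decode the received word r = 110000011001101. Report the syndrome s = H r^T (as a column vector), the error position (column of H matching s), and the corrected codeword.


s = (1, 1, 0, 0)^T, error position = 12, corrected codeword c = 110000011000101

Compute s = H r^T mod 2 one row at a time:
  s_1 = 1 + 1 + 0 + 0 + 1 + 1 + 0 + 1 = 5 ≡ 1 (mod 2).
  s_2 = 0 + 0 + 0 + 0 + 1 + 1 + 0 + 1 = 3 ≡ 1 (mod 2).
  s_3 = 1 + 0 + 0 + 0 + 0 + 0 + 0 + 1 = 2 ≡ 0 (mod 2).
  s_4 = 1 + 0 + 0 + 0 + 1 + 0 + 1 + 1 = 4 ≡ 0 (mod 2).
s = (1, 1, 0, 0)^T — this equals column 12 of H (binary 1100), so error is at position 12.
Correct: flip bit 12 of r = 110000011001101 to get c = 110000011000101.


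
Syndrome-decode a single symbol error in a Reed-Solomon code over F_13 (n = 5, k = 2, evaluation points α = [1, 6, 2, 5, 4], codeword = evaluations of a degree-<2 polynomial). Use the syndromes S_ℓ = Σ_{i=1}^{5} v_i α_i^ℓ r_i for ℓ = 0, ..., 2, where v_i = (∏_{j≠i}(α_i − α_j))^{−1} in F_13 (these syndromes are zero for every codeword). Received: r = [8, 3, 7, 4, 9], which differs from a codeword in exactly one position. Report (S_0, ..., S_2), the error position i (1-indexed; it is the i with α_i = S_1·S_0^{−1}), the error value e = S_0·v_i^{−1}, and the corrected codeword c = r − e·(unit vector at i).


S = (9, 10, 1), error at position 5, error magnitude e = 4, c = [8, 3, 7, 4, 5].

Step 1: column multipliers v_i = (∏_{j≠i}(α_i − α_j))^{−1} mod 13.
  i = 1 (α = 1): (1−6)(1−2)(1−5)(1−4) = (−5)·(−1)·(−4)·(−3) = 60 ≡ 8, so v_1 = 8^{−1} = 5 (mod 13).
  i = 2 (α = 6): (6−1)(6−2)(6−5)(6−4) = 5·4·1·2 = 40 ≡ 1, so v_2 = 1^{−1} = 1 (mod 13).
  i = 3 (α = 2): (2−1)(2−6)(2−5)(2−4) = 1·(−4)·(−3)·(−2) = −24 ≡ 2, so v_3 = 2^{−1} = 7 (mod 13).
  i = 4 (α = 5): (5−1)(5−6)(5−2)(5−4) = 4·(−1)·3·1 = −12 ≡ 1, so v_4 = 1^{−1} = 1 (mod 13).
  i = 5 (α = 4): (4−1)(4−6)(4−2)(4−5) = 3·(−2)·2·(−1) = 12 ≡ 12, so v_5 = 12^{−1} = 12 (mod 13).
  v = [5, 1, 7, 1, 12].
Step 2: syndromes of r = [8, 3, 7, 4, 9] (all sums mod 13).
  S_0 = Σ v_i r_i = 5·8 + 1·3 + 7·7 + 1·4 + 12·9 = 204 ≡ 9.
  S_1 = Σ v_i α_i r_i = 5·1·8 + 1·6·3 + 7·2·7 + 1·5·4 + 12·4·9 = 608 ≡ 10.
  α_i^2 mod 13 = [1, 10, 4, 12, 3].
  S_2 = Σ v_i α_i^2 r_i = 5·1·8 + 1·10·3 + 7·4·7 + 1·12·4 + 12·3·9 = 638 ≡ 1.
  S = (9, 10, 1) ≠ 0, so r is not a codeword (an error is present).
Step 3: locate the error. For a single error e at position i, S_ℓ = v_i·e·α_i^ℓ, so α_err = S_1/S_0.
  S_0^{−1} = 9^{−1} = 3 (mod 13), so α_err = 10·3 = 30 ≡ 4 = α_5. Error position i = 5.
  Consistency check: S_2/S_1 = 1·4 = 4 ≡ 4 = α_err ✓ (single-error assumption holds).
Step 4: error magnitude e = S_0/v_5 = S_0·∏_{j≠5}(α_5 − α_j) = 9·12 = 108 ≡ 4 (mod 13).
Step 5: correct position 5: c_5 = r_5 − e = 9 − 4 ≡ 5 (mod 13). Hence c = [8, 3, 7, 4, 5].
  Check: interpolating c through the α_i gives m(x) = 9 + 12·x (degree < 2) with m(α_i) = c_i for every i, so c is indeed a codeword.
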